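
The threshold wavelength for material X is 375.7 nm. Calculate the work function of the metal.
3.30 eV

At the threshold wavelength, photon energy equals work function:
φ = hc/λ₀

Calculating:
φ = (6.626×10⁻³⁴ J·s)(3×10⁸ m/s) / (375.7×10⁻⁹ m)
φ = 3.30 eV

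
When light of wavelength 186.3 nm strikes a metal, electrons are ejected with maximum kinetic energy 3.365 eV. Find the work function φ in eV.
3.29 eV

From Einstein's photoelectric equation: KE_max = hf - φ = hc/λ - φ

Rearranging for φ:
φ = hc/λ - KE_max

Calculate photon energy:
E_photon = hc/λ = 6.6551 eV

Therefore:
φ = 6.6551 - 3.365 = 3.29 eV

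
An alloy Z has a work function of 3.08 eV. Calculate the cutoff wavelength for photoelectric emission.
402.55 nm

The threshold wavelength is when the photon energy equals the work function:
hc/λ₀ = φ

Solving for λ₀:
λ₀ = hc/φ = (6.626×10⁻³⁴ J·s)(3×10⁸ m/s) / (3.08 eV × 1.602×10⁻¹⁹ J/eV)
λ₀ = 402.55 nm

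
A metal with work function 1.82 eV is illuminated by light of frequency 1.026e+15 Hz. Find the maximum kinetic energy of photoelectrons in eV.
2.4232 eV

Using Einstein's photoelectric equation: KE_max = hf - φ

First, calculate the photon energy:
E_photon = hf = (6.626×10⁻³⁴ J·s)(1.026e+15 Hz)
E_photon = 4.2432 eV

Then, the maximum kinetic energy:
KE_max = E_photon - φ = 4.2432 eV - 1.82 eV = 2.4232 eV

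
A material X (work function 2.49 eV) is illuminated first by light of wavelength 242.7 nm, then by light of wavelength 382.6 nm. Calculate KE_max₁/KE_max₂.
3.4887

Using Einstein's equation: KE_max = hc/λ - φ

For λ₁ = 242.7 nm:
E₁ = hc/λ₁ = 5.1085 eV
KE₁ = E₁ - φ = 5.1085 - 2.49 = 2.6185 eV

For λ₂ = 382.6 nm:
E₂ = hc/λ₂ = 3.2406 eV
KE₂ = E₂ - φ = 3.2406 - 2.49 = 0.7506 eV

Ratio: KE₁/KE₂ = 2.6185/0.7506 = 3.4887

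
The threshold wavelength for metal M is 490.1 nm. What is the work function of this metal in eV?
2.53 eV

At the threshold wavelength, photon energy equals work function:
φ = hc/λ₀

Calculating:
φ = (6.626×10⁻³⁴ J·s)(3×10⁸ m/s) / (490.1×10⁻⁹ m)
φ = 2.53 eV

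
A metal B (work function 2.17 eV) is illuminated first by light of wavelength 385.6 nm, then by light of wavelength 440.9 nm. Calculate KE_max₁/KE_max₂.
1.6281

Using Einstein's equation: KE_max = hc/λ - φ

For λ₁ = 385.6 nm:
E₁ = hc/λ₁ = 3.2154 eV
KE₁ = E₁ - φ = 3.2154 - 2.17 = 1.0454 eV

For λ₂ = 440.9 nm:
E₂ = hc/λ₂ = 2.8121 eV
KE₂ = E₂ - φ = 2.8121 - 2.17 = 0.6421 eV

Ratio: KE₁/KE₂ = 1.0454/0.6421 = 1.6281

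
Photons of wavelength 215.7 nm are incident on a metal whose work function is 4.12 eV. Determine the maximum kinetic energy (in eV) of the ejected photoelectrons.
1.6280 eV

Using Einstein's photoelectric equation: KE_max = hf - φ = hc/λ - φ

First, calculate the photon energy:
E_photon = hc/λ = (6.626×10⁻³⁴ J·s)(3×10⁸ m/s) / (215.7×10⁻⁹ m)
E_photon = 5.7480 eV

Then, the maximum kinetic energy:
KE_max = E_photon - φ = 5.7480 eV - 4.12 eV = 1.6280 eV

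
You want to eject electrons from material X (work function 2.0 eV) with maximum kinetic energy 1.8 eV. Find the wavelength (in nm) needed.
326.27 nm

From Einstein's equation: KE_max = hc/λ - φ

Rearranging for λ:
hc/λ = KE_max + φ
λ = hc/(KE_max + φ)

Required photon energy:
E_photon = KE_max + φ = 1.8 + 2.0 = 3.80 eV

Required wavelength:
λ = hc/E_photon = (6.626×10⁻³⁴)(3×10⁸) / (3.80 × 1.602×10⁻¹⁹)
λ = 326.27 nm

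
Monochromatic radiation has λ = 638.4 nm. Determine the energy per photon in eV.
1.9421 eV

Using E = hf = hc/λ:

E = hc/λ = (6.626×10⁻³⁴ J·s)(3×10⁸ m/s) / (638.4×10⁻⁹ m)
E = 1.9421 eV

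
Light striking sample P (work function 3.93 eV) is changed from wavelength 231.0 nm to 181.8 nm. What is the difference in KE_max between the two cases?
1.4525 eV

Using Einstein's equation: KE_max = hc/λ - φ

For λ₁ = 231.0 nm:
KE₁ = hc/λ₁ - φ = 5.3673 - 3.93 = 1.4373 eV

For λ₂ = 181.8 nm:
KE₂ = hc/λ₂ - φ = 6.8198 - 3.93 = 2.8898 eV

Change in KE:
ΔKE = KE₂ - KE₁ = 2.8898 - 1.4373 = 1.4525 eV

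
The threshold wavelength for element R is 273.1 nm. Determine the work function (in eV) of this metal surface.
4.54 eV

At the threshold wavelength, photon energy equals work function:
φ = hc/λ₀

Calculating:
φ = (6.626×10⁻³⁴ J·s)(3×10⁸ m/s) / (273.1×10⁻⁹ m)
φ = 4.54 eV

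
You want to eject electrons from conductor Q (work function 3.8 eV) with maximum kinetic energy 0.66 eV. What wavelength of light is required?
277.99 nm

From Einstein's equation: KE_max = hc/λ - φ

Rearranging for λ:
hc/λ = KE_max + φ
λ = hc/(KE_max + φ)

Required photon energy:
E_photon = KE_max + φ = 0.66 + 3.8 = 4.46 eV

Required wavelength:
λ = hc/E_photon = (6.626×10⁻³⁴)(3×10⁸) / (4.46 × 1.602×10⁻¹⁹)
λ = 277.99 nm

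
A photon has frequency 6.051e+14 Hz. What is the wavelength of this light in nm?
495.44 nm

Using the wave equation: c = fλ

Solving for wavelength:
λ = c/f = (3×10⁸ m/s) / (6.051e+14 Hz)
λ = 495.44 nm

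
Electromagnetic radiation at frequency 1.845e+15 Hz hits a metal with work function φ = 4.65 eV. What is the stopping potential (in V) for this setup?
2.9803 V

The stopping potential V_s satisfies: eV_s = KE_max

First, find KE_max using Einstein's equation:
E_photon = hf = (6.626×10⁻³⁴ J·s)(1.845e+15 Hz) = 7.6303 eV
KE_max = E_photon - φ = 7.6303 - 4.65 = 2.9803 eV

Since eV_s = KE_max:
V_s = KE_max/e = 2.9803 V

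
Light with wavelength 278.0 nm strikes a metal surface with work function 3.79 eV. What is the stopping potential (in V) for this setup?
0.6699 V

The stopping potential V_s satisfies: eV_s = KE_max

First, find KE_max using Einstein's equation:
E_photon = hc/λ = 4.4599 eV
KE_max = E_photon - φ = 4.4599 - 3.79 = 0.6699 eV

Since eV_s = KE_max:
V_s = KE_max/e = 0.6699 V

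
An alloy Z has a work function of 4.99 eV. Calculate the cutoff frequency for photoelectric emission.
1.2066e+15 Hz

The threshold frequency is when the photon energy equals the work function:
hf₀ = φ

Solving for f₀:
f₀ = φ/h = (4.99 eV × 1.602×10⁻¹⁹ J/eV) / (6.626×10⁻³⁴ J·s)
f₀ = 1.2066e+15 Hz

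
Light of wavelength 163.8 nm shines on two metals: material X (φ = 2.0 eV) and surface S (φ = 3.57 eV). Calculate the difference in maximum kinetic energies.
1.5700 eV

Using KE_max = hc/λ - φ for each metal:

Photon energy: E = hc/λ = 7.5692 eV

For material X (φ₁ = 2.0 eV):
KE₁ = E - φ₁ = 7.5692 - 2.0 = 5.5692 eV

For surface S (φ₂ = 3.57 eV):
KE₂ = E - φ₂ = 7.5692 - 3.57 = 3.9992 eV

Difference:
ΔKE = KE₁ - KE₂ = 5.5692 - 3.9992 = 1.5700 eV

Note: The difference equals the difference in work functions: 3.57 - 2.0 = 1.57 eV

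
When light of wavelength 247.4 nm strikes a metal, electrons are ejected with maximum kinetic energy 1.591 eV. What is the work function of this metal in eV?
3.42 eV

From Einstein's photoelectric equation: KE_max = hf - φ = hc/λ - φ

Rearranging for φ:
φ = hc/λ - KE_max

Calculate photon energy:
E_photon = hc/λ = 5.0115 eV

Therefore:
φ = 5.0115 - 1.591 = 3.42 eV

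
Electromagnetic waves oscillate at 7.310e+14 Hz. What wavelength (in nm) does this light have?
410.11 nm

Using the wave equation: c = fλ

Solving for wavelength:
λ = c/f = (3×10⁸ m/s) / (7.310e+14 Hz)
λ = 410.11 nm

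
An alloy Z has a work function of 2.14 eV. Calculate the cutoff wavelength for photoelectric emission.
579.37 nm

The threshold wavelength is when the photon energy equals the work function:
hc/λ₀ = φ

Solving for λ₀:
λ₀ = hc/φ = (6.626×10⁻³⁴ J·s)(3×10⁸ m/s) / (2.14 eV × 1.602×10⁻¹⁹ J/eV)
λ₀ = 579.37 nm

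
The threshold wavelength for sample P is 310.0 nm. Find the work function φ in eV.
4.00 eV

At the threshold wavelength, photon energy equals work function:
φ = hc/λ₀

Calculating:
φ = (6.626×10⁻³⁴ J·s)(3×10⁸ m/s) / (310.0×10⁻⁹ m)
φ = 4.00 eV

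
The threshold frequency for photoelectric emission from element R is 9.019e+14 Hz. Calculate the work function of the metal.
3.73 eV

At the threshold frequency, photon energy equals work function:
φ = hf₀

Calculating:
φ = (6.626×10⁻³⁴ J·s)(9.019e+14 Hz)
φ = 3.73 eV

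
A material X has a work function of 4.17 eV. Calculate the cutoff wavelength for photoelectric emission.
297.32 nm

The threshold wavelength is when the photon energy equals the work function:
hc/λ₀ = φ

Solving for λ₀:
λ₀ = hc/φ = (6.626×10⁻³⁴ J·s)(3×10⁸ m/s) / (4.17 eV × 1.602×10⁻¹⁹ J/eV)
λ₀ = 297.32 nm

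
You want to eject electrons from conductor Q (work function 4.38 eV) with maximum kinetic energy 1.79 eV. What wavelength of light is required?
200.95 nm

From Einstein's equation: KE_max = hc/λ - φ

Rearranging for λ:
hc/λ = KE_max + φ
λ = hc/(KE_max + φ)

Required photon energy:
E_photon = KE_max + φ = 1.79 + 4.38 = 6.17 eV

Required wavelength:
λ = hc/E_photon = (6.626×10⁻³⁴)(3×10⁸) / (6.17 × 1.602×10⁻¹⁹)
λ = 200.95 nm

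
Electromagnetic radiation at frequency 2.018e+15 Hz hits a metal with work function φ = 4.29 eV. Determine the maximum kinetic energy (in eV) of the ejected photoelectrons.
4.0558 eV

Using Einstein's photoelectric equation: KE_max = hf - φ

First, calculate the photon energy:
E_photon = hf = (6.626×10⁻³⁴ J·s)(2.018e+15 Hz)
E_photon = 8.3458 eV

Then, the maximum kinetic energy:
KE_max = E_photon - φ = 8.3458 eV - 4.29 eV = 4.0558 eV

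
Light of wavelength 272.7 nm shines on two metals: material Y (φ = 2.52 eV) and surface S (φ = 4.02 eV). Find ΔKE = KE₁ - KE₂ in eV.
1.5000 eV

Using KE_max = hc/λ - φ for each metal:

Photon energy: E = hc/λ = 4.5465 eV

For material Y (φ₁ = 2.52 eV):
KE₁ = E - φ₁ = 4.5465 - 2.52 = 2.0265 eV

For surface S (φ₂ = 4.02 eV):
KE₂ = E - φ₂ = 4.5465 - 4.02 = 0.5265 eV

Difference:
ΔKE = KE₁ - KE₂ = 2.0265 - 0.5265 = 1.5000 eV

Note: The difference equals the difference in work functions: 4.02 - 2.52 = 1.50 eV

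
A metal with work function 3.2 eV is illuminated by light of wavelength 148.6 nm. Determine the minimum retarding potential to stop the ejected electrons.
5.1435 V

The stopping potential V_s satisfies: eV_s = KE_max

First, find KE_max using Einstein's equation:
E_photon = hc/λ = 8.3435 eV
KE_max = E_photon - φ = 8.3435 - 3.2 = 5.1435 eV

Since eV_s = KE_max:
V_s = KE_max/e = 5.1435 V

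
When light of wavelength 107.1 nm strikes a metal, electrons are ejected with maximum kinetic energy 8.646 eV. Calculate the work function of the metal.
2.93 eV

From Einstein's photoelectric equation: KE_max = hf - φ = hc/λ - φ

Rearranging for φ:
φ = hc/λ - KE_max

Calculate photon energy:
E_photon = hc/λ = 11.5765 eV

Therefore:
φ = 11.5765 - 8.646 = 2.93 eV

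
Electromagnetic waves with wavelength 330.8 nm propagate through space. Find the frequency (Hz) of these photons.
9.0626e+14 Hz

Using the wave equation: c = fλ

Solving for frequency:
f = c/λ = (3×10⁸ m/s) / (330.8×10⁻⁹ m)
f = 9.0626e+14 Hz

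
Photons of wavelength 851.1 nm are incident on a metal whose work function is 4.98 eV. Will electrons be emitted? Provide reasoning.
No

For photoemission, the photon energy must exceed the work function.

Photon energy: E = hc/λ = 1.4568 eV
Work function: φ = 4.98 eV

Since E_photon (1.4568 eV) < φ (4.98 eV), photoemission will NOT occur.
The threshold wavelength is λ₀ = hc/φ = 249.0 nm.
Since 851.1 nm > 249.0 nm, the photons lack sufficient energy.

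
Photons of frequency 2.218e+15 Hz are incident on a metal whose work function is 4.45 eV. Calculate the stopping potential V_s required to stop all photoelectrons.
4.7229 V

The stopping potential V_s satisfies: eV_s = KE_max

First, find KE_max using Einstein's equation:
E_photon = hf = (6.626×10⁻³⁴ J·s)(2.218e+15 Hz) = 9.1729 eV
KE_max = E_photon - φ = 9.1729 - 4.45 = 4.7229 eV

Since eV_s = KE_max:
V_s = KE_max/e = 4.7229 V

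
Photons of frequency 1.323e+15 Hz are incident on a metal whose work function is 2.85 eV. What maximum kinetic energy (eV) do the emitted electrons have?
2.6215 eV

Using Einstein's photoelectric equation: KE_max = hf - φ

First, calculate the photon energy:
E_photon = hf = (6.626×10⁻³⁴ J·s)(1.323e+15 Hz)
E_photon = 5.4715 eV

Then, the maximum kinetic energy:
KE_max = E_photon - φ = 5.4715 eV - 2.85 eV = 2.6215 eV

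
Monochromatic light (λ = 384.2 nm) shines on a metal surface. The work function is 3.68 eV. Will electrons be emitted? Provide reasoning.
No

For photoemission, the photon energy must exceed the work function.

Photon energy: E = hc/λ = 3.2271 eV
Work function: φ = 3.68 eV

Since E_photon (3.2271 eV) < φ (3.68 eV), photoemission will NOT occur.
The threshold wavelength is λ₀ = hc/φ = 336.9 nm.
Since 384.2 nm > 336.9 nm, the photons lack sufficient energy.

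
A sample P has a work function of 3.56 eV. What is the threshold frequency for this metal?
8.6080e+14 Hz

The threshold frequency is when the photon energy equals the work function:
hf₀ = φ

Solving for f₀:
f₀ = φ/h = (3.56 eV × 1.602×10⁻¹⁹ J/eV) / (6.626×10⁻³⁴ J·s)
f₀ = 8.6080e+14 Hz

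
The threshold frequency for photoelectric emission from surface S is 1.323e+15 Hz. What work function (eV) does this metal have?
5.47 eV

At the threshold frequency, photon energy equals work function:
φ = hf₀

Calculating:
φ = (6.626×10⁻³⁴ J·s)(1.323e+15 Hz)
φ = 5.47 eV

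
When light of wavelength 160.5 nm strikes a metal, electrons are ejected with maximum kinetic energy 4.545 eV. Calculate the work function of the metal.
3.18 eV

From Einstein's photoelectric equation: KE_max = hf - φ = hc/λ - φ

Rearranging for φ:
φ = hc/λ - KE_max

Calculate photon energy:
E_photon = hc/λ = 7.7249 eV

Therefore:
φ = 7.7249 - 4.545 = 3.18 eV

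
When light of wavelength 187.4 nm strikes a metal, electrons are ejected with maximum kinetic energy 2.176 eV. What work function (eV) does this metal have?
4.44 eV

From Einstein's photoelectric equation: KE_max = hf - φ = hc/λ - φ

Rearranging for φ:
φ = hc/λ - KE_max

Calculate photon energy:
E_photon = hc/λ = 6.6160 eV

Therefore:
φ = 6.6160 - 2.176 = 4.44 eV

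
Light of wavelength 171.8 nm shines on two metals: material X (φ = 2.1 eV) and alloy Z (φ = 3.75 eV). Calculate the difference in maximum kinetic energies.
1.6500 eV

Using KE_max = hc/λ - φ for each metal:

Photon energy: E = hc/λ = 7.2168 eV

For material X (φ₁ = 2.1 eV):
KE₁ = E - φ₁ = 7.2168 - 2.1 = 5.1168 eV

For alloy Z (φ₂ = 3.75 eV):
KE₂ = E - φ₂ = 7.2168 - 3.75 = 3.4668 eV

Difference:
ΔKE = KE₁ - KE₂ = 5.1168 - 3.4668 = 1.6500 eV

Note: The difference equals the difference in work functions: 3.75 - 2.1 = 1.65 eV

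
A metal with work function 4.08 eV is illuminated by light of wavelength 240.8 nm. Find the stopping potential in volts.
1.0688 V

The stopping potential V_s satisfies: eV_s = KE_max

First, find KE_max using Einstein's equation:
E_photon = hc/λ = 5.1488 eV
KE_max = E_photon - φ = 5.1488 - 4.08 = 1.0688 eV

Since eV_s = KE_max:
V_s = KE_max/e = 1.0688 V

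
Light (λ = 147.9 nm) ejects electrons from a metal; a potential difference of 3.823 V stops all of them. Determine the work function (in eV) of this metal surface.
4.56 eV

The stopping potential gives the maximum kinetic energy: KE_max = eV_s = 3.823 eV

From Einstein's photoelectric equation: KE_max = hc/λ - φ
Rearranging: φ = hc/λ - KE_max

Calculate photon energy:
E_photon = hc/λ = (6.626×10⁻³⁴ J·s)(3×10⁸ m/s) / (147.9×10⁻⁹ m) = 8.3830 eV

Therefore:
φ = 8.3830 - 3.823 = 4.56 eV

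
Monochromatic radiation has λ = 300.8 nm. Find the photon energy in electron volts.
4.1218 eV

Using E = hf = hc/λ:

E = hc/λ = (6.626×10⁻³⁴ J·s)(3×10⁸ m/s) / (300.8×10⁻⁹ m)
E = 4.1218 eV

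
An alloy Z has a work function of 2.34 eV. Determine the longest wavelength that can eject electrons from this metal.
529.85 nm

The threshold wavelength is when the photon energy equals the work function:
hc/λ₀ = φ

Solving for λ₀:
λ₀ = hc/φ = (6.626×10⁻³⁴ J·s)(3×10⁸ m/s) / (2.34 eV × 1.602×10⁻¹⁹ J/eV)
λ₀ = 529.85 nm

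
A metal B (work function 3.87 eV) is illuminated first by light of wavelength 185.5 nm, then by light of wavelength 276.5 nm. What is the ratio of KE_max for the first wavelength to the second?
4.5823

Using Einstein's equation: KE_max = hc/λ - φ

For λ₁ = 185.5 nm:
E₁ = hc/λ₁ = 6.6838 eV
KE₁ = E₁ - φ = 6.6838 - 3.87 = 2.8138 eV

For λ₂ = 276.5 nm:
E₂ = hc/λ₂ = 4.4841 eV
KE₂ = E₂ - φ = 4.4841 - 3.87 = 0.6141 eV

Ratio: KE₁/KE₂ = 2.8138/0.6141 = 4.5823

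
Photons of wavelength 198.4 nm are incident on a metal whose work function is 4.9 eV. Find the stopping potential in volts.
1.3492 V

The stopping potential V_s satisfies: eV_s = KE_max

First, find KE_max using Einstein's equation:
E_photon = hc/λ = 6.2492 eV
KE_max = E_photon - φ = 6.2492 - 4.9 = 1.3492 eV

Since eV_s = KE_max:
V_s = KE_max/e = 1.3492 V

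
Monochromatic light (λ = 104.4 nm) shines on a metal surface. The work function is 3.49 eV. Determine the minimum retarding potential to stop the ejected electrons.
8.3859 V

The stopping potential V_s satisfies: eV_s = KE_max

First, find KE_max using Einstein's equation:
E_photon = hc/λ = 11.8759 eV
KE_max = E_photon - φ = 11.8759 - 3.49 = 8.3859 eV

Since eV_s = KE_max:
V_s = KE_max/e = 8.3859 V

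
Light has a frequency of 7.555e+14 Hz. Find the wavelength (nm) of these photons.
396.81 nm

Using the wave equation: c = fλ

Solving for wavelength:
λ = c/f = (3×10⁸ m/s) / (7.555e+14 Hz)
λ = 396.81 nm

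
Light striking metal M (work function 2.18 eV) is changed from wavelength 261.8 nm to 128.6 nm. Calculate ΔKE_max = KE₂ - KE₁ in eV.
4.9052 eV

Using Einstein's equation: KE_max = hc/λ - φ

For λ₁ = 261.8 nm:
KE₁ = hc/λ₁ - φ = 4.7358 - 2.18 = 2.5558 eV

For λ₂ = 128.6 nm:
KE₂ = hc/λ₂ - φ = 9.6411 - 2.18 = 7.4611 eV

Change in KE:
ΔKE = KE₂ - KE₁ = 7.4611 - 2.5558 = 4.9052 eV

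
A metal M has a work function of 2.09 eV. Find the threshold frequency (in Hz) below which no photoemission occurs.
5.0536e+14 Hz

The threshold frequency is when the photon energy equals the work function:
hf₀ = φ

Solving for f₀:
f₀ = φ/h = (2.09 eV × 1.602×10⁻¹⁹ J/eV) / (6.626×10⁻³⁴ J·s)
f₀ = 5.0536e+14 Hz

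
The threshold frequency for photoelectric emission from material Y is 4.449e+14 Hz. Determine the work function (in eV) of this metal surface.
1.84 eV

At the threshold frequency, photon energy equals work function:
φ = hf₀

Calculating:
φ = (6.626×10⁻³⁴ J·s)(4.449e+14 Hz)
φ = 1.84 eV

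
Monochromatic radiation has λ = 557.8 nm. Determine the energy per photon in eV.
2.2227 eV

Using E = hf = hc/λ:

E = hc/λ = (6.626×10⁻³⁴ J·s)(3×10⁸ m/s) / (557.8×10⁻⁹ m)
E = 2.2227 eV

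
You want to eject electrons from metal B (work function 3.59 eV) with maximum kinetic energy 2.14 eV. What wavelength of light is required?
216.38 nm

From Einstein's equation: KE_max = hc/λ - φ

Rearranging for λ:
hc/λ = KE_max + φ
λ = hc/(KE_max + φ)

Required photon energy:
E_photon = KE_max + φ = 2.14 + 3.59 = 5.73 eV

Required wavelength:
λ = hc/E_photon = (6.626×10⁻³⁴)(3×10⁸) / (5.73 × 1.602×10⁻¹⁹)
λ = 216.38 nm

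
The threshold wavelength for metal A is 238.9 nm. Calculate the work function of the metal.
5.19 eV

At the threshold wavelength, photon energy equals work function:
φ = hc/λ₀

Calculating:
φ = (6.626×10⁻³⁴ J·s)(3×10⁸ m/s) / (238.9×10⁻⁹ m)
φ = 5.19 eV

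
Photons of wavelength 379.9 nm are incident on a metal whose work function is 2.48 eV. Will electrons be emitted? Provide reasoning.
Yes

For photoemission, the photon energy must exceed the work function.

Photon energy: E = hc/λ = 3.2636 eV
Work function: φ = 2.48 eV

Since E_photon (3.2636 eV) > φ (2.48 eV), photoemission WILL occur.
The threshold wavelength is λ₀ = hc/φ = 499.9 nm.
Since 379.9 nm < 499.9 nm, the light has sufficient energy.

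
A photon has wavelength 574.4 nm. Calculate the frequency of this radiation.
5.2192e+14 Hz

Using the wave equation: c = fλ

Solving for frequency:
f = c/λ = (3×10⁸ m/s) / (574.4×10⁻⁹ m)
f = 5.2192e+14 Hz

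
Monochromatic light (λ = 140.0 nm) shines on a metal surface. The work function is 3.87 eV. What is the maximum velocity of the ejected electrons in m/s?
1.3243e+06 m/s

First, find the maximum kinetic energy:
E_photon = hc/λ = 8.8560 eV
KE_max = E_photon - φ = 8.8560 - 3.87 = 4.9860 eV

Convert to Joules: KE_max = 4.9860 × 1.602×10⁻¹⁹ J = 7.9885e-19 J

Then use KE = ½mv² to find velocity:
v = √(2·KE/m) = √(2 × 7.9885e-19 J / 9.109e-31 kg)
v = 1.3243e+06 m/s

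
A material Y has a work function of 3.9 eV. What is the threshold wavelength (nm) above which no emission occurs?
317.91 nm

The threshold wavelength is when the photon energy equals the work function:
hc/λ₀ = φ

Solving for λ₀:
λ₀ = hc/φ = (6.626×10⁻³⁴ J·s)(3×10⁸ m/s) / (3.9 eV × 1.602×10⁻¹⁹ J/eV)
λ₀ = 317.91 nm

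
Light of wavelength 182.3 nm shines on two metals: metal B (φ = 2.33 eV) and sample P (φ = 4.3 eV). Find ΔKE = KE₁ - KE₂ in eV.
1.9700 eV

Using KE_max = hc/λ - φ for each metal:

Photon energy: E = hc/λ = 6.8011 eV

For metal B (φ₁ = 2.33 eV):
KE₁ = E - φ₁ = 6.8011 - 2.33 = 4.4711 eV

For sample P (φ₂ = 4.3 eV):
KE₂ = E - φ₂ = 6.8011 - 4.3 = 2.5011 eV

Difference:
ΔKE = KE₁ - KE₂ = 4.4711 - 2.5011 = 1.9700 eV

Note: The difference equals the difference in work functions: 4.3 - 2.33 = 1.97 eV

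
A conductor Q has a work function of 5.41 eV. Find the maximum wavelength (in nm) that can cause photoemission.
229.18 nm

The threshold wavelength is when the photon energy equals the work function:
hc/λ₀ = φ

Solving for λ₀:
λ₀ = hc/φ = (6.626×10⁻³⁴ J·s)(3×10⁸ m/s) / (5.41 eV × 1.602×10⁻¹⁹ J/eV)
λ₀ = 229.18 nm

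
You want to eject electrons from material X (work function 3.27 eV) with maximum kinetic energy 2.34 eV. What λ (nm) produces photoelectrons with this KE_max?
221.01 nm

From Einstein's equation: KE_max = hc/λ - φ

Rearranging for λ:
hc/λ = KE_max + φ
λ = hc/(KE_max + φ)

Required photon energy:
E_photon = KE_max + φ = 2.34 + 3.27 = 5.61 eV

Required wavelength:
λ = hc/E_photon = (6.626×10⁻³⁴)(3×10⁸) / (5.61 × 1.602×10⁻¹⁹)
λ = 221.01 nm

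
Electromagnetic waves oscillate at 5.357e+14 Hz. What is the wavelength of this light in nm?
559.63 nm

Using the wave equation: c = fλ

Solving for wavelength:
λ = c/f = (3×10⁸ m/s) / (5.357e+14 Hz)
λ = 559.63 nm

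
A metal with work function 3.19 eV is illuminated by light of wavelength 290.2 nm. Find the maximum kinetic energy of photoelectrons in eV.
1.0824 eV

Using Einstein's photoelectric equation: KE_max = hf - φ = hc/λ - φ

First, calculate the photon energy:
E_photon = hc/λ = (6.626×10⁻³⁴ J·s)(3×10⁸ m/s) / (290.2×10⁻⁹ m)
E_photon = 4.2724 eV

Then, the maximum kinetic energy:
KE_max = E_photon - φ = 4.2724 eV - 3.19 eV = 1.0824 eV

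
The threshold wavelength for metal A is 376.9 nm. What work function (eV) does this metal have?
3.29 eV

At the threshold wavelength, photon energy equals work function:
φ = hc/λ₀

Calculating:
φ = (6.626×10⁻³⁴ J·s)(3×10⁸ m/s) / (376.9×10⁻⁹ m)
φ = 3.29 eV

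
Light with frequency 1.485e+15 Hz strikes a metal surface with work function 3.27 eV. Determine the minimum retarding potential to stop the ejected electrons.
2.8715 V

The stopping potential V_s satisfies: eV_s = KE_max

First, find KE_max using Einstein's equation:
E_photon = hf = (6.626×10⁻³⁴ J·s)(1.485e+15 Hz) = 6.1415 eV
KE_max = E_photon - φ = 6.1415 - 3.27 = 2.8715 eV

Since eV_s = KE_max:
V_s = KE_max/e = 2.8715 V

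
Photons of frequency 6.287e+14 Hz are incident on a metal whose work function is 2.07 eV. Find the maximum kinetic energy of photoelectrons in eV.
0.5301 eV

Using Einstein's photoelectric equation: KE_max = hf - φ

First, calculate the photon energy:
E_photon = hf = (6.626×10⁻³⁴ J·s)(6.287e+14 Hz)
E_photon = 2.6001 eV

Then, the maximum kinetic energy:
KE_max = E_photon - φ = 2.6001 eV - 2.07 eV = 0.5301 eV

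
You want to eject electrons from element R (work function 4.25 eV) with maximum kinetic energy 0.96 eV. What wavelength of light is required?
237.97 nm

From Einstein's equation: KE_max = hc/λ - φ

Rearranging for λ:
hc/λ = KE_max + φ
λ = hc/(KE_max + φ)

Required photon energy:
E_photon = KE_max + φ = 0.96 + 4.25 = 5.21 eV

Required wavelength:
λ = hc/E_photon = (6.626×10⁻³⁴)(3×10⁸) / (5.21 × 1.602×10⁻¹⁹)
λ = 237.97 nm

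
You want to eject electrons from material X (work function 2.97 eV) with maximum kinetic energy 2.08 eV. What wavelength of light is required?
245.51 nm

From Einstein's equation: KE_max = hc/λ - φ

Rearranging for λ:
hc/λ = KE_max + φ
λ = hc/(KE_max + φ)

Required photon energy:
E_photon = KE_max + φ = 2.08 + 2.97 = 5.05 eV

Required wavelength:
λ = hc/E_photon = (6.626×10⁻³⁴)(3×10⁸) / (5.05 × 1.602×10⁻¹⁹)
λ = 245.51 nm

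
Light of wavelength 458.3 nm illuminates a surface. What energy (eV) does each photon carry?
2.7053 eV

Using E = hf = hc/λ:

E = hc/λ = (6.626×10⁻³⁴ J·s)(3×10⁸ m/s) / (458.3×10⁻⁹ m)
E = 2.7053 eV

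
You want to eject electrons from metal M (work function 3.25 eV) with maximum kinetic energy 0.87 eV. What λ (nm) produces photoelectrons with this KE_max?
300.93 nm

From Einstein's equation: KE_max = hc/λ - φ

Rearranging for λ:
hc/λ = KE_max + φ
λ = hc/(KE_max + φ)

Required photon energy:
E_photon = KE_max + φ = 0.87 + 3.25 = 4.12 eV

Required wavelength:
λ = hc/E_photon = (6.626×10⁻³⁴)(3×10⁸) / (4.12 × 1.602×10⁻¹⁹)
λ = 300.93 nm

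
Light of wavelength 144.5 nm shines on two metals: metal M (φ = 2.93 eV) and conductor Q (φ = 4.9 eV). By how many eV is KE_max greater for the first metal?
1.9700 eV

Using KE_max = hc/λ - φ for each metal:

Photon energy: E = hc/λ = 8.5802 eV

For metal M (φ₁ = 2.93 eV):
KE₁ = E - φ₁ = 8.5802 - 2.93 = 5.6502 eV

For conductor Q (φ₂ = 4.9 eV):
KE₂ = E - φ₂ = 8.5802 - 4.9 = 3.6802 eV

Difference:
ΔKE = KE₁ - KE₂ = 5.6502 - 3.6802 = 1.9700 eV

Note: The difference equals the difference in work functions: 4.9 - 2.93 = 1.97 eV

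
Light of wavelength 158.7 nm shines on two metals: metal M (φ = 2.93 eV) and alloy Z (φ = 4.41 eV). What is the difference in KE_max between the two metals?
1.4800 eV

Using KE_max = hc/λ - φ for each metal:

Photon energy: E = hc/λ = 7.8125 eV

For metal M (φ₁ = 2.93 eV):
KE₁ = E - φ₁ = 7.8125 - 2.93 = 4.8825 eV

For alloy Z (φ₂ = 4.41 eV):
KE₂ = E - φ₂ = 7.8125 - 4.41 = 3.4025 eV

Difference:
ΔKE = KE₁ - KE₂ = 4.8825 - 3.4025 = 1.4800 eV

Note: The difference equals the difference in work functions: 4.41 - 2.93 = 1.48 eV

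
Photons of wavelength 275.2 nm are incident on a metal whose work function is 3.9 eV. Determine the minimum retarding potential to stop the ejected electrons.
0.6052 V

The stopping potential V_s satisfies: eV_s = KE_max

First, find KE_max using Einstein's equation:
E_photon = hc/λ = 4.5052 eV
KE_max = E_photon - φ = 4.5052 - 3.9 = 0.6052 eV

Since eV_s = KE_max:
V_s = KE_max/e = 0.6052 V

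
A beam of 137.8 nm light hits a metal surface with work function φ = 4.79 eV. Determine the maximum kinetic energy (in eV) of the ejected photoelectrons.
4.2074 eV

Using Einstein's photoelectric equation: KE_max = hf - φ = hc/λ - φ

First, calculate the photon energy:
E_photon = hc/λ = (6.626×10⁻³⁴ J·s)(3×10⁸ m/s) / (137.8×10⁻⁹ m)
E_photon = 8.9974 eV

Then, the maximum kinetic energy:
KE_max = E_photon - φ = 8.9974 eV - 4.79 eV = 4.2074 eV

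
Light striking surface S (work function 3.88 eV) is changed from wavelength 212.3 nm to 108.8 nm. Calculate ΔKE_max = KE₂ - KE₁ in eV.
5.5556 eV

Using Einstein's equation: KE_max = hc/λ - φ

For λ₁ = 212.3 nm:
KE₁ = hc/λ₁ - φ = 5.8400 - 3.88 = 1.9600 eV

For λ₂ = 108.8 nm:
KE₂ = hc/λ₂ - φ = 11.3956 - 3.88 = 7.5156 eV

Change in KE:
ΔKE = KE₂ - KE₁ = 7.5156 - 1.9600 = 5.5556 eV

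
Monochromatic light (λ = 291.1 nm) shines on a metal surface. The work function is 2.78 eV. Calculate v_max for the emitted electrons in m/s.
7.2133e+05 m/s

First, find the maximum kinetic energy:
E_photon = hc/λ = 4.2592 eV
KE_max = E_photon - φ = 4.2592 - 2.78 = 1.4792 eV

Convert to Joules: KE_max = 1.4792 × 1.602×10⁻¹⁹ J = 2.3699e-19 J

Then use KE = ½mv² to find velocity:
v = √(2·KE/m) = √(2 × 2.3699e-19 J / 9.109e-31 kg)
v = 7.2133e+05 m/s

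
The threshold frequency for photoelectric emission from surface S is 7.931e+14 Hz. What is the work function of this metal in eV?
3.28 eV

At the threshold frequency, photon energy equals work function:
φ = hf₀

Calculating:
φ = (6.626×10⁻³⁴ J·s)(7.931e+14 Hz)
φ = 3.28 eV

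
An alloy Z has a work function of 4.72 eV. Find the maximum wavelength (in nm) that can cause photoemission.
262.68 nm

The threshold wavelength is when the photon energy equals the work function:
hc/λ₀ = φ

Solving for λ₀:
λ₀ = hc/φ = (6.626×10⁻³⁴ J·s)(3×10⁸ m/s) / (4.72 eV × 1.602×10⁻¹⁹ J/eV)
λ₀ = 262.68 nm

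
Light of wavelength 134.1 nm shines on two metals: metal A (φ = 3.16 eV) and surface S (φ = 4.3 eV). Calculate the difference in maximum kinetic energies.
1.1400 eV

Using KE_max = hc/λ - φ for each metal:

Photon energy: E = hc/λ = 9.2457 eV

For metal A (φ₁ = 3.16 eV):
KE₁ = E - φ₁ = 9.2457 - 3.16 = 6.0857 eV

For surface S (φ₂ = 4.3 eV):
KE₂ = E - φ₂ = 9.2457 - 4.3 = 4.9457 eV

Difference:
ΔKE = KE₁ - KE₂ = 6.0857 - 4.9457 = 1.1400 eV

Note: The difference equals the difference in work functions: 4.3 - 3.16 = 1.14 eV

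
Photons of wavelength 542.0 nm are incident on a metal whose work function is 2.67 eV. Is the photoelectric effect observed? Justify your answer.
No

For photoemission, the photon energy must exceed the work function.

Photon energy: E = hc/λ = 2.2875 eV
Work function: φ = 2.67 eV

Since E_photon (2.2875 eV) < φ (2.67 eV), photoemission will NOT occur.
The threshold wavelength is λ₀ = hc/φ = 464.4 nm.
Since 542.0 nm > 464.4 nm, the photons lack sufficient energy.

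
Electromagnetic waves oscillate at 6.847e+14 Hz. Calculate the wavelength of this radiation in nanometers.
437.84 nm

Using the wave equation: c = fλ

Solving for wavelength:
λ = c/f = (3×10⁸ m/s) / (6.847e+14 Hz)
λ = 437.84 nm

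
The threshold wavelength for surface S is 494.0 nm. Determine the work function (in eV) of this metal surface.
2.51 eV

At the threshold wavelength, photon energy equals work function:
φ = hc/λ₀

Calculating:
φ = (6.626×10⁻³⁴ J·s)(3×10⁸ m/s) / (494.0×10⁻⁹ m)
φ = 2.51 eV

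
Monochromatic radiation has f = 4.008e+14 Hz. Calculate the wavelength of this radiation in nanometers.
747.99 nm

Using the wave equation: c = fλ

Solving for wavelength:
λ = c/f = (3×10⁸ m/s) / (4.008e+14 Hz)
λ = 747.99 nm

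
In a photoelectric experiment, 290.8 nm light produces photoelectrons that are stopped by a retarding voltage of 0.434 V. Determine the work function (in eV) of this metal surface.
3.83 eV

The stopping potential gives the maximum kinetic energy: KE_max = eV_s = 0.434 eV

From Einstein's photoelectric equation: KE_max = hc/λ - φ
Rearranging: φ = hc/λ - KE_max

Calculate photon energy:
E_photon = hc/λ = (6.626×10⁻³⁴ J·s)(3×10⁸ m/s) / (290.8×10⁻⁹ m) = 4.2636 eV

Therefore:
φ = 4.2636 - 0.434 = 3.83 eV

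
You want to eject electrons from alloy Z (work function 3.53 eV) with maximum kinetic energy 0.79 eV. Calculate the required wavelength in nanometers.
287.00 nm

From Einstein's equation: KE_max = hc/λ - φ

Rearranging for λ:
hc/λ = KE_max + φ
λ = hc/(KE_max + φ)

Required photon energy:
E_photon = KE_max + φ = 0.79 + 3.53 = 4.32 eV

Required wavelength:
λ = hc/E_photon = (6.626×10⁻³⁴)(3×10⁸) / (4.32 × 1.602×10⁻¹⁹)
λ = 287.00 nm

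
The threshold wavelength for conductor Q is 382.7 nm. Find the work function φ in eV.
3.24 eV

At the threshold wavelength, photon energy equals work function:
φ = hc/λ₀

Calculating:
φ = (6.626×10⁻³⁴ J·s)(3×10⁸ m/s) / (382.7×10⁻⁹ m)
φ = 3.24 eV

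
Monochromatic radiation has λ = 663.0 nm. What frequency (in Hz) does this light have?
4.5218e+14 Hz

Using the wave equation: c = fλ

Solving for frequency:
f = c/λ = (3×10⁸ m/s) / (663.0×10⁻⁹ m)
f = 4.5218e+14 Hz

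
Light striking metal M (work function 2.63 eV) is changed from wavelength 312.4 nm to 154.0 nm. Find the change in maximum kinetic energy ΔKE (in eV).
4.0822 eV

Using Einstein's equation: KE_max = hc/λ - φ

For λ₁ = 312.4 nm:
KE₁ = hc/λ₁ - φ = 3.9688 - 2.63 = 1.3388 eV

For λ₂ = 154.0 nm:
KE₂ = hc/λ₂ - φ = 8.0509 - 2.63 = 5.4209 eV

Change in KE:
ΔKE = KE₂ - KE₁ = 5.4209 - 1.3388 = 4.0822 eV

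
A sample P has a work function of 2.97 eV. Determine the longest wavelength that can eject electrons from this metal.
417.46 nm

The threshold wavelength is when the photon energy equals the work function:
hc/λ₀ = φ

Solving for λ₀:
λ₀ = hc/φ = (6.626×10⁻³⁴ J·s)(3×10⁸ m/s) / (2.97 eV × 1.602×10⁻¹⁹ J/eV)
λ₀ = 417.46 nm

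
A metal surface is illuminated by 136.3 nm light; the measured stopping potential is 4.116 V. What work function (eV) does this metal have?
4.98 eV

The stopping potential gives the maximum kinetic energy: KE_max = eV_s = 4.116 eV

From Einstein's photoelectric equation: KE_max = hc/λ - φ
Rearranging: φ = hc/λ - KE_max

Calculate photon energy:
E_photon = hc/λ = (6.626×10⁻³⁴ J·s)(3×10⁸ m/s) / (136.3×10⁻⁹ m) = 9.0964 eV

Therefore:
φ = 9.0964 - 4.116 = 4.98 eV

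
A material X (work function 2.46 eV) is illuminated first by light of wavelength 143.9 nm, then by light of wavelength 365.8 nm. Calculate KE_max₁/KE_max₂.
6.6236

Using Einstein's equation: KE_max = hc/λ - φ

For λ₁ = 143.9 nm:
E₁ = hc/λ₁ = 8.6160 eV
KE₁ = E₁ - φ = 8.6160 - 2.46 = 6.1560 eV

For λ₂ = 365.8 nm:
E₂ = hc/λ₂ = 3.3894 eV
KE₂ = E₂ - φ = 3.3894 - 2.46 = 0.9294 eV

Ratio: KE₁/KE₂ = 6.1560/0.9294 = 6.6236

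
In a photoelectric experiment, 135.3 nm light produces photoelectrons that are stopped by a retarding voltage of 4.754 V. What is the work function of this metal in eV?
4.41 eV

The stopping potential gives the maximum kinetic energy: KE_max = eV_s = 4.754 eV

From Einstein's photoelectric equation: KE_max = hc/λ - φ
Rearranging: φ = hc/λ - KE_max

Calculate photon energy:
E_photon = hc/λ = (6.626×10⁻³⁴ J·s)(3×10⁸ m/s) / (135.3×10⁻⁹ m) = 9.1637 eV

Therefore:
φ = 9.1637 - 4.754 = 4.41 eV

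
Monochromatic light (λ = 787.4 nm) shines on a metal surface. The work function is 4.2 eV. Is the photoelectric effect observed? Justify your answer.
No

For photoemission, the photon energy must exceed the work function.

Photon energy: E = hc/λ = 1.5746 eV
Work function: φ = 4.2 eV

Since E_photon (1.5746 eV) < φ (4.2 eV), photoemission will NOT occur.
The threshold wavelength is λ₀ = hc/φ = 295.2 nm.
Since 787.4 nm > 295.2 nm, the photons lack sufficient energy.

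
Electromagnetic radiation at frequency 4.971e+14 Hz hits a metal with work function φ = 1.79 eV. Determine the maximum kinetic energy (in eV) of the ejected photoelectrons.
0.2658 eV

Using Einstein's photoelectric equation: KE_max = hf - φ

First, calculate the photon energy:
E_photon = hf = (6.626×10⁻³⁴ J·s)(4.971e+14 Hz)
E_photon = 2.0558 eV

Then, the maximum kinetic energy:
KE_max = E_photon - φ = 2.0558 eV - 1.79 eV = 0.2658 eV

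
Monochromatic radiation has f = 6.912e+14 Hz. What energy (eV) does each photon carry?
2.8586 eV

Using E = hf:

E = hf = (6.626×10⁻³⁴ J·s)(6.912e+14 Hz)
E = 2.8586 eV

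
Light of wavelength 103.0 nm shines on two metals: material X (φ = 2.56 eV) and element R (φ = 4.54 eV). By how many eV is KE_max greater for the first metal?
1.9800 eV

Using KE_max = hc/λ - φ for each metal:

Photon energy: E = hc/λ = 12.0373 eV

For material X (φ₁ = 2.56 eV):
KE₁ = E - φ₁ = 12.0373 - 2.56 = 9.4773 eV

For element R (φ₂ = 4.54 eV):
KE₂ = E - φ₂ = 12.0373 - 4.54 = 7.4973 eV

Difference:
ΔKE = KE₁ - KE₂ = 9.4773 - 7.4973 = 1.9800 eV

Note: The difference equals the difference in work functions: 4.54 - 2.56 = 1.98 eV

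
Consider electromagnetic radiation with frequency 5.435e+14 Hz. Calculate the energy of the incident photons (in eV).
2.2477 eV

Using E = hf:

E = hf = (6.626×10⁻³⁴ J·s)(5.435e+14 Hz)
E = 2.2477 eV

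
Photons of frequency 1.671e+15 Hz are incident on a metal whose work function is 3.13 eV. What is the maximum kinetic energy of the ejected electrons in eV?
3.7807 eV

Using Einstein's photoelectric equation: KE_max = hf - φ

First, calculate the photon energy:
E_photon = hf = (6.626×10⁻³⁴ J·s)(1.671e+15 Hz)
E_photon = 6.9107 eV

Then, the maximum kinetic energy:
KE_max = E_photon - φ = 6.9107 eV - 3.13 eV = 3.7807 eV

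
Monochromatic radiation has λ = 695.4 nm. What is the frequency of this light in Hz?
4.3111e+14 Hz

Using the wave equation: c = fλ

Solving for frequency:
f = c/λ = (3×10⁸ m/s) / (695.4×10⁻⁹ m)
f = 4.3111e+14 Hz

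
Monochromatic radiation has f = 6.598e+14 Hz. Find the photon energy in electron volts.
2.7287 eV

Using E = hf:

E = hf = (6.626×10⁻³⁴ J·s)(6.598e+14 Hz)
E = 2.7287 eV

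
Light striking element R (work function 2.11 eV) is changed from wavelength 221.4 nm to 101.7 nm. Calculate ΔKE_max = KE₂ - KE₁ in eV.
6.5912 eV

Using Einstein's equation: KE_max = hc/λ - φ

For λ₁ = 221.4 nm:
KE₁ = hc/λ₁ - φ = 5.6000 - 2.11 = 3.4900 eV

For λ₂ = 101.7 nm:
KE₂ = hc/λ₂ - φ = 12.1912 - 2.11 = 10.0812 eV

Change in KE:
ΔKE = KE₂ - KE₁ = 10.0812 - 3.4900 = 6.5912 eV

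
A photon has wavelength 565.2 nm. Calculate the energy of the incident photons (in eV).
2.1936 eV

Using E = hf = hc/λ:

E = hc/λ = (6.626×10⁻³⁴ J·s)(3×10⁸ m/s) / (565.2×10⁻⁹ m)
E = 2.1936 eV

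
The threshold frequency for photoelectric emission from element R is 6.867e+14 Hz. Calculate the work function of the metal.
2.84 eV

At the threshold frequency, photon energy equals work function:
φ = hf₀

Calculating:
φ = (6.626×10⁻³⁴ J·s)(6.867e+14 Hz)
φ = 2.84 eV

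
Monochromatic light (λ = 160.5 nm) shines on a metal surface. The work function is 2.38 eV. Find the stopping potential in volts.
5.3449 V

The stopping potential V_s satisfies: eV_s = KE_max

First, find KE_max using Einstein's equation:
E_photon = hc/λ = 7.7249 eV
KE_max = E_photon - φ = 7.7249 - 2.38 = 5.3449 eV

Since eV_s = KE_max:
V_s = KE_max/e = 5.3449 V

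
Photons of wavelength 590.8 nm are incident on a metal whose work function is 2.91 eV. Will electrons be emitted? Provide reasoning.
No

For photoemission, the photon energy must exceed the work function.

Photon energy: E = hc/λ = 2.0986 eV
Work function: φ = 2.91 eV

Since E_photon (2.0986 eV) < φ (2.91 eV), photoemission will NOT occur.
The threshold wavelength is λ₀ = hc/φ = 426.1 nm.
Since 590.8 nm > 426.1 nm, the photons lack sufficient energy.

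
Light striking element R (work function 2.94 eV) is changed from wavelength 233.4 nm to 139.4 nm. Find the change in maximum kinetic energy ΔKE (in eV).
3.5820 eV

Using Einstein's equation: KE_max = hc/λ - φ

For λ₁ = 233.4 nm:
KE₁ = hc/λ₁ - φ = 5.3121 - 2.94 = 2.3721 eV

For λ₂ = 139.4 nm:
KE₂ = hc/λ₂ - φ = 8.8941 - 2.94 = 5.9541 eV

Change in KE:
ΔKE = KE₂ - KE₁ = 5.9541 - 2.3721 = 3.5820 eV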